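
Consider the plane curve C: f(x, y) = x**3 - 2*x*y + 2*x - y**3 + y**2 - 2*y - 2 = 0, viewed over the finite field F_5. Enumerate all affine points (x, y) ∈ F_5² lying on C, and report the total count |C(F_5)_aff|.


Affine F_5-points: {(0, 2), (2, 0), (4, 0), (4, 1)}; count = 4.

For each of the 25 pairs (x, y) ∈ F_5², evaluate f(x, y) mod 5. Record the zeros.
  x = 0: [0↦3, 1↦1, 2↦0, 3↦4, 4↦2]  zeros at y ∈ {2}
  x = 1: [0↦1, 1↦2, 2↦4, 3↦1, 4↦2]  zeros at y ∈ ∅
  x = 2: [0↦0, 1↦4, 2↦4, 3↦4, 4↦3]  zeros at y ∈ {0}
  x = 3: [0↦1, 1↦3, 2↦1, 3↦4, 4↦1]  zeros at y ∈ ∅
  x = 4: [0↦0, 1↦0, 2↦1, 3↦2, 4↦2]  zeros at y ∈ {0, 1}
Collecting zeros: affine points = {(0, 2), (2, 0), (4, 0), (4, 1)}.
Total count |C(F_5)_aff| = 4.


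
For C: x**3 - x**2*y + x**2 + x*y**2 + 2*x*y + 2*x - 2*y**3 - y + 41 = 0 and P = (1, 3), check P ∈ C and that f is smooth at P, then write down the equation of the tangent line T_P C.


Tangent line at P: 16*x - 48*y + 128 = 0.

Step 1: f(1, 3) = 0, so P lies on C.
Step 2: partial derivatives
  f_x(x, y) = 3*x**2 - 2*x*y + 2*x + y**2 + 2*y + 2, f_y(x, y) = -x**2 + 2*x*y + 2*x - 6*y**2 - 1.
  f_x(P) = 16, f_y(P) = -48 (gradient nonzero, so P is smooth).
Step 3: tangent line at P: 16·(x − 1) + -48·(y − 3) = 0.
Expanding: 16*x - 48*y + 128 = 0.


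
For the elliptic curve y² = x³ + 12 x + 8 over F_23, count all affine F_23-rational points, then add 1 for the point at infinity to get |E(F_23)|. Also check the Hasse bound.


Affine points = {(0, 10), (0, 13), (3, 5), (3, 18), (5, 3), (5, 20), (8, 8), (8, 15), (10, 1), (10, 22), (16, 8), (16, 15), (22, 8), (22, 15)}; affine count = 14; |E(F_23)| = 15.

Discriminant check: Δ ∝ 4a³ + 27b² = 4·12³ + 27·8² = 4·1728 + 27·64 ≡ 15 (mod 23). Nonzero ⇒ E is nonsingular.
For each x ∈ F_23, compute rhs = x³ + 12·x + 8 mod 23, then count y ∈ F_23 with y² ≡ rhs.
  x = 0: rhs = 8, matching y values: 10, 13 (2 points).
  x = 1: rhs = 21, matching y values: none (0 points).
  x = 2: rhs = 17, matching y values: none (0 points).
  x = 3: rhs = 2, matching y values: 5, 18 (2 points).
  x = 4: rhs = 5, matching y values: none (0 points).
  x = 5: rhs = 9, matching y values: 3, 20 (2 points).
  x = 6: rhs = 20, matching y values: none (0 points).
  x = 7: rhs = 21, matching y values: none (0 points).
  x = 8: rhs = 18, matching y values: 8, 15 (2 points).
  x = 9: rhs = 17, matching y values: none (0 points).
  x = 10: rhs = 1, matching y values: 1, 22 (2 points).
  x = 11: rhs = 22, matching y values: none (0 points).
  x = 12: rhs = 17, matching y values: none (0 points).
  x = 13: rhs = 15, matching y values: none (0 points).
  x = 14: rhs = 22, matching y values: none (0 points).
  x = 15: rhs = 21, matching y values: none (0 points).
  x = 16: rhs = 18, matching y values: 8, 15 (2 points).
  x = 17: rhs = 19, matching y values: none (0 points).
  x = 18: rhs = 7, matching y values: none (0 points).
  x = 19: rhs = 11, matching y values: none (0 points).
  x = 20: rhs = 14, matching y values: none (0 points).
  x = 21: rhs = 22, matching y values: none (0 points).
  x = 22: rhs = 18, matching y values: 8, 15 (2 points).
Total affine count: 14.
Full point count |E(F_23)| = 14 + 1 = 15.
Hasse bound: |15 − (23+1)| = |-9| = 9 ≤ 2√23 ≈ 9.5917 ✓.


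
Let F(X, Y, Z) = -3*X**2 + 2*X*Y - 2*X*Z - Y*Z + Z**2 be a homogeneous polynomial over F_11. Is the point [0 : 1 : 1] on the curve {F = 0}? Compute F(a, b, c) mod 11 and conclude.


F(0,1,1) ≡ 0 (mod 11); P is on the curve.

Evaluate F(0, 1, 1) term-by-term (mod 11).
  -3*X**2 ↦ -3·0·1·1 = 0
  2*X*Y ↦ 2·0·1·1 = 0
  -2*X*Z ↦ -2·0·1·1 = 0
  -Y*Z ↦ -1·1·1·1 = -1
  Z**2 ↦ 1·1·1·1 = 1
Sum: F(0, 1, 1) = (0) + (0) + (0) + (-1) + (1) = 0.
Reducing mod 11: 0 ≡ 0 (mod 11).
Since F(a, b, c) ≡ 0 (mod 11), P lies on the curve.


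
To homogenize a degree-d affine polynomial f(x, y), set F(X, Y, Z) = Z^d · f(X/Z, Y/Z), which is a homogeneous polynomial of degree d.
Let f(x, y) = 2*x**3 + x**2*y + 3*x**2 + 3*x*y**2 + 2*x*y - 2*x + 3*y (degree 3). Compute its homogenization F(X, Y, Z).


F(X, Y, Z) = 2*X**3 + X**2*Y + 3*X**2*Z + 3*X*Y**2 + 2*X*Y*Z - 2*X*Z**2 + 3*Y*Z**2

deg(f) = 3.
Substitute x = X/Z, y = Y/Z into f, then multiply by Z^3.
  monomial 2·x^3·y^0 ↦ 2·X^3·Y^0·Z^0.
  monomial 1·x^2·y^1 ↦ 1·X^2·Y^1·Z^0.
  monomial 3·x^2·y^0 ↦ 3·X^2·Y^0·Z^1.
  monomial 3·x^1·y^2 ↦ 3·X^1·Y^2·Z^0.
  monomial 2·x^1·y^1 ↦ 2·X^1·Y^1·Z^1.
  monomial -2·x^1·y^0 ↦ -2·X^1·Y^0·Z^2.
  monomial 3·x^0·y^1 ↦ 3·X^0·Y^1·Z^2.
Collecting: F(X, Y, Z) = 2*X**3 + X**2*Y + 3*X**2*Z + 3*X*Y**2 + 2*X*Y*Z - 2*X*Z**2 + 3*Y*Z**2.


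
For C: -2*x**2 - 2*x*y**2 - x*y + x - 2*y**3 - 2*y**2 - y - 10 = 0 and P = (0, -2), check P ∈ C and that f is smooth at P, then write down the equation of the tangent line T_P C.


Tangent line at P: -5*x - 17*y - 34 = 0.

Step 1: f(0, -2) = 0, so P lies on C.
Step 2: partial derivatives
  f_x(x, y) = -4*x - 2*y**2 - y + 1, f_y(x, y) = -4*x*y - x - 6*y**2 - 4*y - 1.
  f_x(P) = -5, f_y(P) = -17 (gradient nonzero, so P is smooth).
Step 3: tangent line at P: -5·(x − 0) + -17·(y − -2) = 0.
Expanding: -5*x - 17*y - 34 = 0.


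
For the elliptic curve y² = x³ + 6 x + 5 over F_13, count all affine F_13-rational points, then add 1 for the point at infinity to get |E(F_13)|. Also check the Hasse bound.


Affine points = {(1, 5), (1, 8), (2, 5), (2, 8), (5, 2), (5, 11), (6, 6), (6, 7), (7, 0), (10, 5), (10, 8)}; affine count = 11; |E(F_13)| = 12.

Discriminant check: Δ ∝ 4a³ + 27b² = 4·6³ + 27·5² = 4·216 + 27·25 ≡ 5 (mod 13). Nonzero ⇒ E is nonsingular.
For each x ∈ F_13, compute rhs = x³ + 6·x + 5 mod 13, then count y ∈ F_13 with y² ≡ rhs.
  x = 0: rhs = 5, matching y values: none (0 points).
  x = 1: rhs = 12, matching y values: 5, 8 (2 points).
  x = 2: rhs = 12, matching y values: 5, 8 (2 points).
  x = 3: rhs = 11, matching y values: none (0 points).
  x = 4: rhs = 2, matching y values: none (0 points).
  x = 5: rhs = 4, matching y values: 2, 11 (2 points).
  x = 6: rhs = 10, matching y values: 6, 7 (2 points).
  x = 7: rhs = 0, matching y values: 0 (1 points).
  x = 8: rhs = 6, matching y values: none (0 points).
  x = 9: rhs = 8, matching y values: none (0 points).
  x = 10: rhs = 12, matching y values: 5, 8 (2 points).
  x = 11: rhs = 11, matching y values: none (0 points).
  x = 12: rhs = 11, matching y values: none (0 points).
Total affine count: 11.
Full point count |E(F_13)| = 11 + 1 = 12.
Hasse bound: |12 − (13+1)| = |-2| = 2 ≤ 2√13 ≈ 7.2111 ✓.


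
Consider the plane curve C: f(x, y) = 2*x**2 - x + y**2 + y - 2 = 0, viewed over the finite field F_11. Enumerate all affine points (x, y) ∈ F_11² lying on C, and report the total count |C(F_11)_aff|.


Affine F_11-points: {(0, 1), (0, 9), (1, 3), (1, 7), (3, 4), (3, 6), (5, 3), (5, 7), (6, 1), (6, 9)}; count = 10.

For each of the 121 pairs (x, y) ∈ F_11², evaluate f(x, y) mod 11. Record the zeros.
  x = 0: [0↦9, 1↦0, 2↦4, 3↦10, 4↦7, 5↦6, 6↦7, 7↦10, 8↦4, 9↦0, 10↦9]  zeros at y ∈ {1, 9}
  x = 1: [0↦10, 1↦1, 2↦5, 3↦0, 4↦8, 5↦7, 6↦8, 7↦0, 8↦5, 9↦1, 10↦10]  zeros at y ∈ {3, 7}
  x = 2: [0↦4, 1↦6, 2↦10, 3↦5, 4↦2, 5↦1, 6↦2, 7↦5, 8↦10, 9↦6, 10↦4]  zeros at y ∈ ∅
  x = 3: [0↦2, 1↦4, 2↦8, 3↦3, 4↦0, 5↦10, 6↦0, 7↦3, 8↦8, 9↦4, 10↦2]  zeros at y ∈ {4, 6}
  x = 4: [0↦4, 1↦6, 2↦10, 3↦5, 4↦2, 5↦1, 6↦2, 7↦5, 8↦10, 9↦6, 10↦4]  zeros at y ∈ ∅
  x = 5: [0↦10, 1↦1, 2↦5, 3↦0, 4↦8, 5↦7, 6↦8, 7↦0, 8↦5, 9↦1, 10↦10]  zeros at y ∈ {3, 7}
  x = 6: [0↦9, 1↦0, 2↦4, 3↦10, 4↦7, 5↦6, 6↦7, 7↦10, 8↦4, 9↦0, 10↦9]  zeros at y ∈ {1, 9}
  x = 7: [0↦1, 1↦3, 2↦7, 3↦2, 4↦10, 5↦9, 6↦10, 7↦2, 8↦7, 9↦3, 10↦1]  zeros at y ∈ ∅
  x = 8: [0↦8, 1↦10, 2↦3, 3↦9, 4↦6, 5↦5, 6↦6, 7↦9, 8↦3, 9↦10, 10↦8]  zeros at y ∈ ∅
  x = 9: [0↦8, 1↦10, 2↦3, 3↦9, 4↦6, 5↦5, 6↦6, 7↦9, 8↦3, 9↦10, 10↦8]  zeros at y ∈ ∅
  x = 10: [0↦1, 1↦3, 2↦7, 3↦2, 4↦10, 5↦9, 6↦10, 7↦2, 8↦7, 9↦3, 10↦1]  zeros at y ∈ ∅
Collecting zeros: affine points = {(0, 1), (0, 9), (1, 3), (1, 7), (3, 4), (3, 6), (5, 3), (5, 7), (6, 1), (6, 9)}.
Total count |C(F_11)_aff| = 10.


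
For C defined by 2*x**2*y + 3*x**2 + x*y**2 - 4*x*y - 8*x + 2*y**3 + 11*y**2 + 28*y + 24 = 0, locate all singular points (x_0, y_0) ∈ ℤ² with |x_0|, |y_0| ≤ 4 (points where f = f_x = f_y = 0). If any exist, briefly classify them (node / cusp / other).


Singular points: {(2, -2)}; classification: node.

Compute partial derivatives:
  f_x = 4*x*y + 6*x + y**2 - 4*y - 8.
  f_y = 2*x**2 + 2*x*y - 4*x + 6*y**2 + 22*y + 28.
Scan x_0 ∈ {−4, ..., 4}. For each x_0, f_y(x_0, y) is a polynomial in y; find its integer roots y ∈ {−4, ..., 4}, then test f_x and f at those candidates.
  x = -4: f_y(-4, y) = 6*y**2 + 14*y + 76; no integer root y with |y| ≤ 4.
  x = -3: f_y(-3, y) = 6*y**2 + 16*y + 58; no integer root y with |y| ≤ 4.
  x = -2: f_y(-2, y) = 6*y**2 + 18*y + 44; no integer root y with |y| ≤ 4.
  x = -1: f_y(-1, y) = 6*y**2 + 20*y + 34; no integer root y with |y| ≤ 4.
  x = 0: f_y(0, y) = 6*y**2 + 22*y + 28; no integer root y with |y| ≤ 4.
  x = 1: f_y(1, y) = 6*y**2 + 24*y + 26; no integer root y with |y| ≤ 4.
  x = 2: f_y(2, y) = 6*y**2 + 26*y + 28; vanishes at y ∈ {-2}. (2, -2): f_x = 0, f = 0 — SINGULAR.
  x = 3: f_y(3, y) = 6*y**2 + 28*y + 34; no integer root y with |y| ≤ 4.
  x = 4: f_y(4, y) = 6*y**2 + 30*y + 44; no integer root y with |y| ≤ 4.
Only singular point on the grid: (2, -2).
Classify: substitute x = 2 + u, y = -2 + v and expand: f = 2*u**2*v - u**2 + u*v**2 + 2*v**3 + v**2.
No constant or linear terms (consistent with a singular point). Quadratic part: -u**2 + v**2. Cubic part: 2*u**2*v + u*v**2 + 2*v**3.
The quadratic part v**2 - u**2 = (v − u)(v + u) splits into two distinct linear factors, so there are two distinct tangent lines y − -2 = ±(x − 2) — this is a node (ordinary double point).
Classification: node.


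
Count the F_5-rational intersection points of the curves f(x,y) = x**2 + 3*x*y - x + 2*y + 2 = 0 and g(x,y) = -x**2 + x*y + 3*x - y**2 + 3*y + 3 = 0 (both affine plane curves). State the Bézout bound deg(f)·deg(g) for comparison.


Common zeros: ∅; count = 0; Bézout bound = 4.

deg(f) = 2, deg(g) = 2, so Bézout bound = 4.
Scan x ∈ F_5. For each x, list the y ∈ F_5 with f(x, y) ≡ 0 and those with g(x, y) ≡ 0 (mod 5); the common zeros in that column are the intersection.
  x = 0: f ≡ 0 at y ∈ {4}; g ≡ 0 at y ∈ {1, 2}; common: ∅.
  x = 1: f ≡ 0 at y ∈ ∅; g ≡ 0 at y ∈ {0, 4}; common: ∅.
  x = 2: f ≡ 0 at y ∈ {2}; g ≡ 0 at y ∈ {0}; common: ∅.
  x = 3: f ≡ 0 at y ∈ {2}; g ≡ 0 at y ∈ ∅; common: ∅.
  x = 4: f ≡ 0 at y ∈ {4}; g ≡ 0 at y ∈ {1}; common: ∅.
Collecting: common zeros = ∅, so the count is 0.
Comparison with the Bézout bound: 0 ≤ 4 = deg(f)·deg(g), as expected for curves with no common component (the affine F_5-count falls short of the bound because intersections may lie at infinity, over extension fields, or carry multiplicity).


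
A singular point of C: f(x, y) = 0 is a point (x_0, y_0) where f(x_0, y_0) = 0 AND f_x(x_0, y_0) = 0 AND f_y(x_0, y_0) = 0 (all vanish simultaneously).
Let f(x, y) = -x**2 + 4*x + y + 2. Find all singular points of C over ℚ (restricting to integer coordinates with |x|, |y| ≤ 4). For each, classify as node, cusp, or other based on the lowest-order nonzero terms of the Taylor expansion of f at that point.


No singular points in the scanned grid; C is smooth there.

Compute partial derivatives:
  f_x = 4 - 2*x.
  f_y = 1.
f_y = 1 is a nonzero constant, so f_y never vanishes: no point (x, y) can satisfy f = f_x = f_y = 0. In particular no (x, y) ∈ {−4, ..., 4}² is singular; the curve is smooth.


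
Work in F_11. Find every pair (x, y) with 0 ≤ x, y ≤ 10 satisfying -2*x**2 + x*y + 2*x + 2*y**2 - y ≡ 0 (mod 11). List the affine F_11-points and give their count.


Affine F_11-points: {(0, 0), (0, 6), (1, 0), (2, 8), (3, 2), (3, 8), (4, 6), (4, 9), (7, 9), (7, 10), (10, 2), (10, 10)}; count = 12.

For each of the 121 pairs (x, y) ∈ F_11², evaluate f(x, y) mod 11. Record the zeros.
  x = 0: [0↦0, 1↦1, 2↦6, 3↦4, 4↦6, 5↦1, 6↦0, 7↦3, 8↦10, 9↦10, 10↦3]  zeros at y ∈ {0, 6}
  x = 1: [0↦0, 1↦2, 2↦8, 3↦7, 4↦10, 5↦6, 6↦6, 7↦10, 8↦7, 9↦8, 10↦2]  zeros at y ∈ {0}
  x = 2: [0↦7, 1↦10, 2↦6, 3↦6, 4↦10, 5↦7, 6↦8, 7↦2, 8↦0, 9↦2, 10↦8]  zeros at y ∈ {8}
  x = 3: [0↦10, 1↦3, 2↦0, 3↦1, 4↦6, 5↦4, 6↦6, 7↦1, 8↦0, 9↦3, 10↦10]  zeros at y ∈ {2, 8}
  x = 4: [0↦9, 1↦3, 2↦1, 3↦3, 4↦9, 5↦8, 6↦0, 7↦7, 8↦7, 9↦0, 10↦8]  zeros at y ∈ {6, 9}
  x = 5: [0↦4, 1↦10, 2↦9, 3↦1, 4↦8, 5↦8, 6↦1, 7↦9, 8↦10, 9↦4, 10↦2]  zeros at y ∈ ∅
  x = 6: [0↦6, 1↦2, 2↦2, 3↦6, 4↦3, 5↦4, 6↦9, 7↦7, 8↦9, 9↦4, 10↦3]  zeros at y ∈ ∅
  x = 7: [0↦4, 1↦1, 2↦2, 3↦7, 4↦5, 5↦7, 6↦2, 7↦1, 8↦4, 9↦0, 10↦0]  zeros at y ∈ {9, 10}
  x = 8: [0↦9, 1↦7, 2↦9, 3↦4, 4↦3, 5↦6, 6↦2, 7↦2, 8↦6, 9↦3, 10↦4]  zeros at y ∈ ∅
  x = 9: [0↦10, 1↦9, 2↦1, 3↦8, 4↦8, 5↦1, 6↦9, 7↦10, 8↦4, 9↦2, 10↦4]  zeros at y ∈ ∅
  x = 10: [0↦7, 1↦7, 2↦0, 3↦8, 4↦9, 5↦3, 6↦1, 7↦3, 8↦9, 9↦8, 10↦0]  zeros at y ∈ {2, 10}
Collecting zeros: affine points = {(0, 0), (0, 6), (1, 0), (2, 8), (3, 2), (3, 8), (4, 6), (4, 9), (7, 9), (7, 10), (10, 2), (10, 10)}.
Total count |C(F_11)_aff| = 12.


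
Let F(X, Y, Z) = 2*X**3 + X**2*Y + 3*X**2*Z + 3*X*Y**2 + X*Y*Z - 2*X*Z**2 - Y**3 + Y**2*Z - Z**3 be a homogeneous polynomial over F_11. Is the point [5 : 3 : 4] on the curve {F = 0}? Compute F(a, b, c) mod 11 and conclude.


F(5,3,4) ≡ 0 (mod 11); P is on the curve.

Evaluate F(5, 3, 4) term-by-term (mod 11).
  2*X**3 ↦ 2·125·1·1 = 250
  X**2*Y ↦ 1·25·3·1 = 75
  3*X**2*Z ↦ 3·25·1·4 = 300
  3*X*Y**2 ↦ 3·5·9·1 = 135
  X*Y*Z ↦ 1·5·3·4 = 60
  -2*X*Z**2 ↦ -2·5·1·16 = -160
  -Y**3 ↦ -1·1·27·1 = -27
  Y**2*Z ↦ 1·1·9·4 = 36
  -Z**3 ↦ -1·1·1·64 = -64
Sum: F(5, 3, 4) = (250) + (75) + (300) + (135) + (60) + (-160) + (-27) + (36) + (-64) = 605.
Reducing mod 11: 605 ≡ 0 (mod 11).
Since F(a, b, c) ≡ 0 (mod 11), P lies on the curve.


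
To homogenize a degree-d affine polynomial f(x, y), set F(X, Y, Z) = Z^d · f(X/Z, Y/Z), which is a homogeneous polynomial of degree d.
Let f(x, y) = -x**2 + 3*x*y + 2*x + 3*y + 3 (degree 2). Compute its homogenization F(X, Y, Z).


F(X, Y, Z) = -X**2 + 3*X*Y + 2*X*Z + 3*Y*Z + 3*Z**2

deg(f) = 2.
Substitute x = X/Z, y = Y/Z into f, then multiply by Z^2.
  monomial -1·x^2·y^0 ↦ -1·X^2·Y^0·Z^0.
  monomial 3·x^1·y^1 ↦ 3·X^1·Y^1·Z^0.
  monomial 2·x^1·y^0 ↦ 2·X^1·Y^0·Z^1.
  monomial 3·x^0·y^1 ↦ 3·X^0·Y^1·Z^1.
  monomial 3·x^0·y^0 ↦ 3·X^0·Y^0·Z^2.
Collecting: F(X, Y, Z) = -X**2 + 3*X*Y + 2*X*Z + 3*Y*Z + 3*Z**2.


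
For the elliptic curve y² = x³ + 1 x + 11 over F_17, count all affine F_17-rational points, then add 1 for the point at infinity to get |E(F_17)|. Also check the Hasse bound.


Affine points = {(1, 8), (1, 9), (2, 2), (2, 15), (7, 2), (7, 15), (8, 2), (8, 15), (9, 1), (9, 16), (10, 1), (10, 16), (12, 0), (14, 7), (14, 10), (15, 1), (15, 16), (16, 3), (16, 14)}; affine count = 19; |E(F_17)| = 20.

Discriminant check: Δ ∝ 4a³ + 27b² = 4·1³ + 27·11² = 4·1 + 27·121 ≡ 7 (mod 17). Nonzero ⇒ E is nonsingular.
For each x ∈ F_17, compute rhs = x³ + 1·x + 11 mod 17, then count y ∈ F_17 with y² ≡ rhs.
  x = 0: rhs = 11, matching y values: none (0 points).
  x = 1: rhs = 13, matching y values: 8, 9 (2 points).
  x = 2: rhs = 4, matching y values: 2, 15 (2 points).
  x = 3: rhs = 7, matching y values: none (0 points).
  x = 4: rhs = 11, matching y values: none (0 points).
  x = 5: rhs = 5, matching y values: none (0 points).
  x = 6: rhs = 12, matching y values: none (0 points).
  x = 7: rhs = 4, matching y values: 2, 15 (2 points).
  x = 8: rhs = 4, matching y values: 2, 15 (2 points).
  x = 9: rhs = 1, matching y values: 1, 16 (2 points).
  x = 10: rhs = 1, matching y values: 1, 16 (2 points).
  x = 11: rhs = 10, matching y values: none (0 points).
  x = 12: rhs = 0, matching y values: 0 (1 points).
  x = 13: rhs = 11, matching y values: none (0 points).
  x = 14: rhs = 15, matching y values: 7, 10 (2 points).
  x = 15: rhs = 1, matching y values: 1, 16 (2 points).
  x = 16: rhs = 9, matching y values: 3, 14 (2 points).
Total affine count: 19.
Full point count |E(F_17)| = 19 + 1 = 20.
Hasse bound: |20 − (17+1)| = |2| = 2 ≤ 2√17 ≈ 8.2462 ✓.


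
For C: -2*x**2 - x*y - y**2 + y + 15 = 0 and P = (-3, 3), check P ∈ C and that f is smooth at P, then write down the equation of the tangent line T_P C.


Tangent line at P: 9*x - 2*y + 33 = 0.

Step 1: f(-3, 3) = 0, so P lies on C.
Step 2: partial derivatives
  f_x(x, y) = -4*x - y, f_y(x, y) = -x - 2*y + 1.
  f_x(P) = 9, f_y(P) = -2 (gradient nonzero, so P is smooth).
Step 3: tangent line at P: 9·(x − -3) + -2·(y − 3) = 0.
Expanding: 9*x - 2*y + 33 = 0.


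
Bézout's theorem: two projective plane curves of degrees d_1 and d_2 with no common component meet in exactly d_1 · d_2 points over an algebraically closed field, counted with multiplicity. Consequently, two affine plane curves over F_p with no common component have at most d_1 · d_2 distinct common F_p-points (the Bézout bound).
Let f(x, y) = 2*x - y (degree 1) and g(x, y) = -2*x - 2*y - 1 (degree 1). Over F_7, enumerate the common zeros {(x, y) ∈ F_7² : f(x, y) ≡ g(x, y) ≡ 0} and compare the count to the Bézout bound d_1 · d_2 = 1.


Common zeros: {(1, 2)}; count = 1; Bézout bound = 1.

deg(f) = 1, deg(g) = 1, so Bézout bound = 1.
Scan x ∈ F_7. For each x, list the y ∈ F_7 with f(x, y) ≡ 0 and those with g(x, y) ≡ 0 (mod 7); the common zeros in that column are the intersection.
  x = 0: f ≡ 0 at y ∈ {0}; g ≡ 0 at y ∈ {3}; common: ∅.
  x = 1: f ≡ 0 at y ∈ {2}; g ≡ 0 at y ∈ {2}; common: {2}.
  x = 2: f ≡ 0 at y ∈ {4}; g ≡ 0 at y ∈ {1}; common: ∅.
  x = 3: f ≡ 0 at y ∈ {6}; g ≡ 0 at y ∈ {0}; common: ∅.
  x = 4: f ≡ 0 at y ∈ {1}; g ≡ 0 at y ∈ {6}; common: ∅.
  x = 5: f ≡ 0 at y ∈ {3}; g ≡ 0 at y ∈ {5}; common: ∅.
  x = 6: f ≡ 0 at y ∈ {5}; g ≡ 0 at y ∈ {4}; common: ∅.
Collecting: common zeros = {(1, 2)}, so the count is 1.
Comparison with the Bézout bound: 1 ≤ 1 = deg(f)·deg(g), as expected for curves with no common component (the bound is attained).


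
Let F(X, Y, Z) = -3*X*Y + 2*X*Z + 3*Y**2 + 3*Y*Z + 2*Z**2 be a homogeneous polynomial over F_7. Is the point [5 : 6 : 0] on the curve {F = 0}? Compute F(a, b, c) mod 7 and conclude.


F(5,6,0) ≡ 4 (mod 7); P is NOT on the curve.

Evaluate F(5, 6, 0) term-by-term (mod 7).
  -3*X*Y ↦ -3·5·6·1 = -90
  2*X*Z ↦ 2·5·1·0 = 0
  3*Y**2 ↦ 3·1·36·1 = 108
  3*Y*Z ↦ 3·1·6·0 = 0
  2*Z**2 ↦ 2·1·1·0 = 0
Sum: F(5, 6, 0) = (-90) + (0) + (108) + (0) + (0) = 18.
Reducing mod 7: 18 ≡ 4 (mod 7).
Since F(a, b, c) ≡ 4 ≠ 0 (mod 7), P does NOT lie on the curve.


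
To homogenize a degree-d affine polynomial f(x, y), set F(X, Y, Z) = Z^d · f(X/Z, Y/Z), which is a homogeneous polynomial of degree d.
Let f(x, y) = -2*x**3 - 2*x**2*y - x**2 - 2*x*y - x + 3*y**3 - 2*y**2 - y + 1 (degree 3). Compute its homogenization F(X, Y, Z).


F(X, Y, Z) = -2*X**3 - 2*X**2*Y - X**2*Z - 2*X*Y*Z - X*Z**2 + 3*Y**3 - 2*Y**2*Z - Y*Z**2 + Z**3

deg(f) = 3.
Substitute x = X/Z, y = Y/Z into f, then multiply by Z^3.
  monomial -2·x^3·y^0 ↦ -2·X^3·Y^0·Z^0.
  monomial -2·x^2·y^1 ↦ -2·X^2·Y^1·Z^0.
  monomial -1·x^2·y^0 ↦ -1·X^2·Y^0·Z^1.
  monomial -2·x^1·y^1 ↦ -2·X^1·Y^1·Z^1.
  monomial -1·x^1·y^0 ↦ -1·X^1·Y^0·Z^2.
  monomial 3·x^0·y^3 ↦ 3·X^0·Y^3·Z^0.
  monomial -2·x^0·y^2 ↦ -2·X^0·Y^2·Z^1.
  monomial -1·x^0·y^1 ↦ -1·X^0·Y^1·Z^2.
  monomial 1·x^0·y^0 ↦ 1·X^0·Y^0·Z^3.
Collecting: F(X, Y, Z) = -2*X**3 - 2*X**2*Y - X**2*Z - 2*X*Y*Z - X*Z**2 + 3*Y**3 - 2*Y**2*Z - Y*Z**2 + Z**3.


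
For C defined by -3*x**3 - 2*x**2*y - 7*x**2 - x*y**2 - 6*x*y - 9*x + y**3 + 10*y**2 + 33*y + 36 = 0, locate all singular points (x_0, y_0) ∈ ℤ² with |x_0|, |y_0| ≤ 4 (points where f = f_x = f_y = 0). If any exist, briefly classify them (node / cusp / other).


Singular points: {(0, -3)}; classification: node.

Compute partial derivatives:
  f_x = -9*x**2 - 4*x*y - 14*x - y**2 - 6*y - 9.
  f_y = -2*x**2 - 2*x*y - 6*x + 3*y**2 + 20*y + 33.
Scan x_0 ∈ {−4, ..., 4}. For each x_0, f_y(x_0, y) is a polynomial in y; find its integer roots y ∈ {−4, ..., 4}, then test f_x and f at those candidates.
  x = -4: f_y(-4, y) = 3*y**2 + 28*y + 25; vanishes at y ∈ {-1}. (-4, -1): f_x = -108 ≠ 0.
  x = -3: f_y(-3, y) = 3*y**2 + 26*y + 33; no integer root y with |y| ≤ 4.
  x = -2: f_y(-2, y) = 3*y**2 + 24*y + 37; no integer root y with |y| ≤ 4.
  x = -1: f_y(-1, y) = 3*y**2 + 22*y + 37; no integer root y with |y| ≤ 4.
  x = 0: f_y(0, y) = 3*y**2 + 20*y + 33; vanishes at y ∈ {-3}. (0, -3): f_x = 0, f = 0 — SINGULAR.
  x = 1: f_y(1, y) = 3*y**2 + 18*y + 25; no integer root y with |y| ≤ 4.
  x = 2: f_y(2, y) = 3*y**2 + 16*y + 13; vanishes at y ∈ {-1}. (2, -1): f_x = -60 ≠ 0.
  x = 3: f_y(3, y) = 3*y**2 + 14*y - 3; no integer root y with |y| ≤ 4.
  x = 4: f_y(4, y) = 3*y**2 + 12*y - 23; no integer root y with |y| ≤ 4.
Only singular point on the grid: (0, -3).
Classify: substitute x = 0 + u, y = -3 + v and expand: f = -3*u**3 - 2*u**2*v - u**2 - u*v**2 + v**3 + v**2.
No constant or linear terms (consistent with a singular point). Quadratic part: -u**2 + v**2. Cubic part: -3*u**3 - 2*u**2*v - u*v**2 + v**3.
The quadratic part v**2 - u**2 = (v − u)(v + u) splits into two distinct linear factors, so there are two distinct tangent lines y − -3 = ±(x − 0) — this is a node (ordinary double point).
Classification: node.


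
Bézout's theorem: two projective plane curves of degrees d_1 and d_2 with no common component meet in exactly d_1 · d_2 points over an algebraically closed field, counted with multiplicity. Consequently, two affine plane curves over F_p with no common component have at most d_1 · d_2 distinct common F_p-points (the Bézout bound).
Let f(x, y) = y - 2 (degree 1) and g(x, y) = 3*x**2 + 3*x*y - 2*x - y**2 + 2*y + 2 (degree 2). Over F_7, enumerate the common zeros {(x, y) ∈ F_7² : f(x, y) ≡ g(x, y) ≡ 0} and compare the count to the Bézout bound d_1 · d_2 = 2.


Common zeros: ∅; count = 0; Bézout bound = 2.

deg(f) = 1, deg(g) = 2, so Bézout bound = 2.
Scan x ∈ F_7. For each x, list the y ∈ F_7 with f(x, y) ≡ 0 and those with g(x, y) ≡ 0 (mod 7); the common zeros in that column are the intersection.
  x = 0: f ≡ 0 at y ∈ {2}; g ≡ 0 at y ∈ ∅; common: ∅.
  x = 1: f ≡ 0 at y ∈ {2}; g ≡ 0 at y ∈ {1, 4}; common: ∅.
  x = 2: f ≡ 0 at y ∈ {2}; g ≡ 0 at y ∈ ∅; common: ∅.
  x = 3: f ≡ 0 at y ∈ {2}; g ≡ 0 at y ∈ ∅; common: ∅.
  x = 4: f ≡ 0 at y ∈ {2}; g ≡ 0 at y ∈ {0}; common: ∅.
  x = 5: f ≡ 0 at y ∈ {2}; g ≡ 0 at y ∈ {4, 6}; common: ∅.
  x = 6: f ≡ 0 at y ∈ {2}; g ≡ 0 at y ∈ {0, 6}; common: ∅.
Collecting: common zeros = ∅, so the count is 0.
Comparison with the Bézout bound: 0 ≤ 2 = deg(f)·deg(g), as expected for curves with no common component (the affine F_7-count falls short of the bound because intersections may lie at infinity, over extension fields, or carry multiplicity).


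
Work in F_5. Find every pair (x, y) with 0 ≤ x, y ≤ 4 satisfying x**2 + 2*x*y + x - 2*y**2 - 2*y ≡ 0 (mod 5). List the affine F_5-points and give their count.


Affine F_5-points: {(0, 0), (0, 4), (1, 1), (1, 4), (4, 0), (4, 3)}; count = 6.

For each of the 25 pairs (x, y) ∈ F_5², evaluate f(x, y) mod 5. Record the zeros.
  x = 0: [0↦0, 1↦1, 2↦3, 3↦1, 4↦0]  zeros at y ∈ {0, 4}
  x = 1: [0↦2, 1↦0, 2↦4, 3↦4, 4↦0]  zeros at y ∈ {1, 4}
  x = 2: [0↦1, 1↦1, 2↦2, 3↦4, 4↦2]  zeros at y ∈ ∅
  x = 3: [0↦2, 1↦4, 2↦2, 3↦1, 4↦1]  zeros at y ∈ ∅
  x = 4: [0↦0, 1↦4, 2↦4, 3↦0, 4↦2]  zeros at y ∈ {0, 3}
Collecting zeros: affine points = {(0, 0), (0, 4), (1, 1), (1, 4), (4, 0), (4, 3)}.
Total count |C(F_5)_aff| = 6.


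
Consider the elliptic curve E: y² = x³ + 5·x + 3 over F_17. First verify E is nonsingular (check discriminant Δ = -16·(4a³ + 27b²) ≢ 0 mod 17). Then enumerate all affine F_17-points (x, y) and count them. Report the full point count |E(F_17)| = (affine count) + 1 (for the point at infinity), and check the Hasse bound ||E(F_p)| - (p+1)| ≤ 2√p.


Affine points = {(1, 3), (1, 14), (2, 2), (2, 15), (4, 6), (4, 11), (5, 0), (10, 4), (10, 13), (13, 2), (13, 15), (15, 6), (15, 11)}; affine count = 13; |E(F_17)| = 14.

Discriminant check: Δ ∝ 4a³ + 27b² = 4·5³ + 27·3² = 4·125 + 27·9 ≡ 12 (mod 17). Nonzero ⇒ E is nonsingular.
For each x ∈ F_17, compute rhs = x³ + 5·x + 3 mod 17, then count y ∈ F_17 with y² ≡ rhs.
  x = 0: rhs = 3, matching y values: none (0 points).
  x = 1: rhs = 9, matching y values: 3, 14 (2 points).
  x = 2: rhs = 4, matching y values: 2, 15 (2 points).
  x = 3: rhs = 11, matching y values: none (0 points).
  x = 4: rhs = 2, matching y values: 6, 11 (2 points).
  x = 5: rhs = 0, matching y values: 0 (1 points).
  x = 6: rhs = 11, matching y values: none (0 points).
  x = 7: rhs = 7, matching y values: none (0 points).
  x = 8: rhs = 11, matching y values: none (0 points).
  x = 9: rhs = 12, matching y values: none (0 points).
  x = 10: rhs = 16, matching y values: 4, 13 (2 points).
  x = 11: rhs = 12, matching y values: none (0 points).
  x = 12: rhs = 6, matching y values: none (0 points).
  x = 13: rhs = 4, matching y values: 2, 15 (2 points).
  x = 14: rhs = 12, matching y values: none (0 points).
  x = 15: rhs = 2, matching y values: 6, 11 (2 points).
  x = 16: rhs = 14, matching y values: none (0 points).
Total affine count: 13.
Full point count |E(F_17)| = 13 + 1 = 14.
Hasse bound: |14 − (17+1)| = |-4| = 4 ≤ 2√17 ≈ 8.2462 ✓.


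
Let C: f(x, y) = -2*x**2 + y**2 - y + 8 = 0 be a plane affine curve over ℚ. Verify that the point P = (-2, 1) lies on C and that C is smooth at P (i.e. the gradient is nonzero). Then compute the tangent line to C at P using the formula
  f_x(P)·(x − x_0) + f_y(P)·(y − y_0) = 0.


Tangent line at P: 8*x + y + 15 = 0.

Step 1: f(-2, 1) = 0, so P lies on C.
Step 2: partial derivatives
  f_x(x, y) = -4*x, f_y(x, y) = 2*y - 1.
  f_x(P) = 8, f_y(P) = 1 (gradient nonzero, so P is smooth).
Step 3: tangent line at P: 8·(x − -2) + 1·(y − 1) = 0.
Expanding: 8*x + y + 15 = 0.


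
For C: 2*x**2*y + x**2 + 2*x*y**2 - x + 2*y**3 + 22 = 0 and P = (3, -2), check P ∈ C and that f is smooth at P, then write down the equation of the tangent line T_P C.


Tangent line at P: -11*x + 18*y + 69 = 0.

Step 1: f(3, -2) = 0, so P lies on C.
Step 2: partial derivatives
  f_x(x, y) = 4*x*y + 2*x + 2*y**2 - 1, f_y(x, y) = 2*x**2 + 4*x*y + 6*y**2.
  f_x(P) = -11, f_y(P) = 18 (gradient nonzero, so P is smooth).
Step 3: tangent line at P: -11·(x − 3) + 18·(y − -2) = 0.
Expanding: -11*x + 18*y + 69 = 0.


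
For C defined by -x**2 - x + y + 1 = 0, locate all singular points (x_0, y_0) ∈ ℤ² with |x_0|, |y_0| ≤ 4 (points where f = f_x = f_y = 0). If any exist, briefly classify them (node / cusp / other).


No singular points in the scanned grid; C is smooth there.

Compute partial derivatives:
  f_x = -2*x - 1.
  f_y = 1.
f_y = 1 is a nonzero constant, so f_y never vanishes: no point (x, y) can satisfy f = f_x = f_y = 0. In particular no (x, y) ∈ {−4, ..., 4}² is singular; the curve is smooth.


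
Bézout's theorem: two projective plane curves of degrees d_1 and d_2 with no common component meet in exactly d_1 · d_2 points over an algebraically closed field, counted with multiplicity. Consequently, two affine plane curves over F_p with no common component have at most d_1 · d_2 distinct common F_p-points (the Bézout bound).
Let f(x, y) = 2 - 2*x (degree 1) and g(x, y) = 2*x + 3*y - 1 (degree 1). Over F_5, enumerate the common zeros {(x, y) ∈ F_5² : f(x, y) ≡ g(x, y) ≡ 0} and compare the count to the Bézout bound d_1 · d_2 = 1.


Common zeros: {(1, 3)}; count = 1; Bézout bound = 1.

deg(f) = 1, deg(g) = 1, so Bézout bound = 1.
Scan x ∈ F_5. For each x, list the y ∈ F_5 with f(x, y) ≡ 0 and those with g(x, y) ≡ 0 (mod 5); the common zeros in that column are the intersection.
  x = 0: f ≡ 0 at y ∈ ∅; g ≡ 0 at y ∈ {2}; common: ∅.
  x = 1: f ≡ 0 at y ∈ {0, 1, 2, 3, 4}; g ≡ 0 at y ∈ {3}; common: {3}.
  x = 2: f ≡ 0 at y ∈ ∅; g ≡ 0 at y ∈ {4}; common: ∅.
  x = 3: f ≡ 0 at y ∈ ∅; g ≡ 0 at y ∈ {0}; common: ∅.
  x = 4: f ≡ 0 at y ∈ ∅; g ≡ 0 at y ∈ {1}; common: ∅.
Collecting: common zeros = {(1, 3)}, so the count is 1.
Comparison with the Bézout bound: 1 ≤ 1 = deg(f)·deg(g), as expected for curves with no common component (the bound is attained).


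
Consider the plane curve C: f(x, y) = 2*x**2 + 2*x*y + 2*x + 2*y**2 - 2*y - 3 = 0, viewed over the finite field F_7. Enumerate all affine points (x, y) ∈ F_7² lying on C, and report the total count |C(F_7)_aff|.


Affine F_7-points: {(0, 4), (2, 2), (2, 4), (3, 0), (3, 5), (5, 5)}; count = 6.

For each of the 49 pairs (x, y) ∈ F_7², evaluate f(x, y) mod 7. Record the zeros.
  x = 0: [0↦4, 1↦4, 2↦1, 3↦2, 4↦0, 5↦2, 6↦1]  zeros at y ∈ {4}
  x = 1: [0↦1, 1↦3, 2↦2, 3↦5, 4↦5, 5↦2, 6↦3]  zeros at y ∈ ∅
  x = 2: [0↦2, 1↦6, 2↦0, 3↦5, 4↦0, 5↦6, 6↦2]  zeros at y ∈ {2, 4}
  x = 3: [0↦0, 1↦6, 2↦2, 3↦2, 4↦6, 5↦0, 6↦5]  zeros at y ∈ {0, 5}
  x = 4: [0↦2, 1↦3, 2↦1, 3↦3, 4↦2, 5↦5, 6↦5]  zeros at y ∈ ∅
  x = 5: [0↦1, 1↦4, 2↦4, 3↦1, 4↦2, 5↦0, 6↦2]  zeros at y ∈ {5}
  x = 6: [0↦4, 1↦2, 2↦4, 3↦3, 4↦6, 5↦6, 6↦3]  zeros at y ∈ ∅
Collecting zeros: affine points = {(0, 4), (2, 2), (2, 4), (3, 0), (3, 5), (5, 5)}.
Total count |C(F_7)_aff| = 6.


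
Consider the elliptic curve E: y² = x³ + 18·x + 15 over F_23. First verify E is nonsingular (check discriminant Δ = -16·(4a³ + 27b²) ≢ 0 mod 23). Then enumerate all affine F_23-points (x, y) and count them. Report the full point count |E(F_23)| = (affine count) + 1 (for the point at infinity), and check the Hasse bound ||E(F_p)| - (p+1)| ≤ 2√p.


Affine points = {(2, 6), (2, 17), (3, 2), (3, 21), (4, 6), (4, 17), (5, 0), (7, 1), (7, 22), (8, 2), (8, 21), (9, 3), (9, 20), (11, 7), (11, 16), (12, 2), (12, 21), (13, 10), (13, 13), (15, 7), (15, 16), (16, 11), (16, 12), (17, 6), (17, 17), (20, 7), (20, 16)}; affine count = 27; |E(F_23)| = 28.

Discriminant check: Δ ∝ 4a³ + 27b² = 4·18³ + 27·15² = 4·5832 + 27·225 ≡ 9 (mod 23). Nonzero ⇒ E is nonsingular.
For each x ∈ F_23, compute rhs = x³ + 18·x + 15 mod 23, then count y ∈ F_23 with y² ≡ rhs.
  x = 0: rhs = 15, matching y values: none (0 points).
  x = 1: rhs = 11, matching y values: none (0 points).
  x = 2: rhs = 13, matching y values: 6, 17 (2 points).
  x = 3: rhs = 4, matching y values: 2, 21 (2 points).
  x = 4: rhs = 13, matching y values: 6, 17 (2 points).
  x = 5: rhs = 0, matching y values: 0 (1 points).
  x = 6: rhs = 17, matching y values: none (0 points).
  x = 7: rhs = 1, matching y values: 1, 22 (2 points).
  x = 8: rhs = 4, matching y values: 2, 21 (2 points).
  x = 9: rhs = 9, matching y values: 3, 20 (2 points).
  x = 10: rhs = 22, matching y values: none (0 points).
  x = 11: rhs = 3, matching y values: 7, 16 (2 points).
  x = 12: rhs = 4, matching y values: 2, 21 (2 points).
  x = 13: rhs = 8, matching y values: 10, 13 (2 points).
  x = 14: rhs = 21, matching y values: none (0 points).
  x = 15: rhs = 3, matching y values: 7, 16 (2 points).
  x = 16: rhs = 6, matching y values: 11, 12 (2 points).
  x = 17: rhs = 13, matching y values: 6, 17 (2 points).
  x = 18: rhs = 7, matching y values: none (0 points).
  x = 19: rhs = 17, matching y values: none (0 points).
  x = 20: rhs = 3, matching y values: 7, 16 (2 points).
  x = 21: rhs = 17, matching y values: none (0 points).
  x = 22: rhs = 19, matching y values: none (0 points).
Total affine count: 27.
Full point count |E(F_23)| = 27 + 1 = 28.
Hasse bound: |28 − (23+1)| = |4| = 4 ≤ 2√23 ≈ 9.5917 ✓.


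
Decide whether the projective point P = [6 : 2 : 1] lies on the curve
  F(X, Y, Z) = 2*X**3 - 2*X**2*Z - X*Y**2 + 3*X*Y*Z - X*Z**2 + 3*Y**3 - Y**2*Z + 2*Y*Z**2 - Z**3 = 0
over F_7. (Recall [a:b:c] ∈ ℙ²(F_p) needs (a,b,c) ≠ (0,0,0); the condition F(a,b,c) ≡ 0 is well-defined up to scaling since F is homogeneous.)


F(6,2,1) ≡ 4 (mod 7); P is NOT on the curve.

Evaluate F(6, 2, 1) term-by-term (mod 7).
  2*X**3 ↦ 2·216·1·1 = 432
  -2*X**2*Z ↦ -2·36·1·1 = -72
  -X*Y**2 ↦ -1·6·4·1 = -24
  3*X*Y*Z ↦ 3·6·2·1 = 36
  -X*Z**2 ↦ -1·6·1·1 = -6
  3*Y**3 ↦ 3·1·8·1 = 24
  -Y**2*Z ↦ -1·1·4·1 = -4
  2*Y*Z**2 ↦ 2·1·2·1 = 4
  -Z**3 ↦ -1·1·1·1 = -1
Sum: F(6, 2, 1) = (432) + (-72) + (-24) + (36) + (-6) + (24) + (-4) + (4) + (-1) = 389.
Reducing mod 7: 389 ≡ 4 (mod 7).
Since F(a, b, c) ≡ 4 ≠ 0 (mod 7), P does NOT lie on the curve.


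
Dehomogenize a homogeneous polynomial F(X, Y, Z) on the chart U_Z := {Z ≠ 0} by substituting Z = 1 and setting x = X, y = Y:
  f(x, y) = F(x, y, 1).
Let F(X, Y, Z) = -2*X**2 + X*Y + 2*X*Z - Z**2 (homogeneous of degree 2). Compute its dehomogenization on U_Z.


f(x, y) = -2*x**2 + x*y + 2*x - 1

On U_Z we set Z = 1. Each monomial c·X^i·Y^j·Z^k in F becomes c·x^i·y^j·1^k = c·x^i·y^j.
Substituting Z = 1: F(X, Y, 1) = -2*x**2 + x*y + 2*x - 1.
Note: deg(f) ≤ deg(F) = 2; strict inequality happens when F is divisible by Z (lost terms).


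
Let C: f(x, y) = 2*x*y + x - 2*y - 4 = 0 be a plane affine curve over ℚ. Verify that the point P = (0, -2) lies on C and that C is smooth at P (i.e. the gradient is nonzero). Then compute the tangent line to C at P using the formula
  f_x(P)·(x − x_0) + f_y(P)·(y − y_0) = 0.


Tangent line at P: -3*x - 2*y - 4 = 0.

Step 1: f(0, -2) = 0, so P lies on C.
Step 2: partial derivatives
  f_x(x, y) = 2*y + 1, f_y(x, y) = 2*x - 2.
  f_x(P) = -3, f_y(P) = -2 (gradient nonzero, so P is smooth).
Step 3: tangent line at P: -3·(x − 0) + -2·(y − -2) = 0.
Expanding: -3*x - 2*y - 4 = 0.


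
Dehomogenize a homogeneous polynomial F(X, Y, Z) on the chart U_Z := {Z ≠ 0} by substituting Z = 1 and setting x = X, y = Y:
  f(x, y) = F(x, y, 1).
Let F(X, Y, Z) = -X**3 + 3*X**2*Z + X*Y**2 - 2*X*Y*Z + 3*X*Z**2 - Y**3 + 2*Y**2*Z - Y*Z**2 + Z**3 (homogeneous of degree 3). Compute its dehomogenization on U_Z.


f(x, y) = -x**3 + 3*x**2 + x*y**2 - 2*x*y + 3*x - y**3 + 2*y**2 - y + 1

On U_Z we set Z = 1. Each monomial c·X^i·Y^j·Z^k in F becomes c·x^i·y^j·1^k = c·x^i·y^j.
Substituting Z = 1: F(X, Y, 1) = -x**3 + 3*x**2 + x*y**2 - 2*x*y + 3*x - y**3 + 2*y**2 - y + 1.
Note: deg(f) ≤ deg(F) = 3; strict inequality happens when F is divisible by Z (lost terms).


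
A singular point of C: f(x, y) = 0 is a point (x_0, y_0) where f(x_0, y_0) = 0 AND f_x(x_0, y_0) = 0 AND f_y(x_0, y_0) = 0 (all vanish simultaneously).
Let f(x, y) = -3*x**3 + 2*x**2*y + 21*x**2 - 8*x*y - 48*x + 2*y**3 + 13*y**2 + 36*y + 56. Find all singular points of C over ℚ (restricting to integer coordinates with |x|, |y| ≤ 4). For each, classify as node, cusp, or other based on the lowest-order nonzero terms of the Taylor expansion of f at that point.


Singular points: {(2, -2)}; classification: node.

Compute partial derivatives:
  f_x = -9*x**2 + 4*x*y + 42*x - 8*y - 48.
  f_y = 2*x**2 - 8*x + 6*y**2 + 26*y + 36.
Scan x_0 ∈ {−4, ..., 4}. For each x_0, f_y(x_0, y) is a polynomial in y; find its integer roots y ∈ {−4, ..., 4}, then test f_x and f at those candidates.
  x = -4: f_y(-4, y) = 6*y**2 + 26*y + 100; no integer root y with |y| ≤ 4.
  x = -3: f_y(-3, y) = 6*y**2 + 26*y + 78; no integer root y with |y| ≤ 4.
  x = -2: f_y(-2, y) = 6*y**2 + 26*y + 60; no integer root y with |y| ≤ 4.
  x = -1: f_y(-1, y) = 6*y**2 + 26*y + 46; no integer root y with |y| ≤ 4.
  x = 0: f_y(0, y) = 6*y**2 + 26*y + 36; no integer root y with |y| ≤ 4.
  x = 1: f_y(1, y) = 6*y**2 + 26*y + 30; no integer root y with |y| ≤ 4.
  x = 2: f_y(2, y) = 6*y**2 + 26*y + 28; vanishes at y ∈ {-2}. (2, -2): f_x = 0, f = 0 — SINGULAR.
  x = 3: f_y(3, y) = 6*y**2 + 26*y + 30; no integer root y with |y| ≤ 4.
  x = 4: f_y(4, y) = 6*y**2 + 26*y + 36; no integer root y with |y| ≤ 4.
Only singular point on the grid: (2, -2).
Classify: substitute x = 2 + u, y = -2 + v and expand: f = -3*u**3 + 2*u**2*v - u**2 + 2*v**3 + v**2.
No constant or linear terms (consistent with a singular point). Quadratic part: -u**2 + v**2. Cubic part: -3*u**3 + 2*u**2*v + 2*v**3.
The quadratic part v**2 - u**2 = (v − u)(v + u) splits into two distinct linear factors, so there are two distinct tangent lines y − -2 = ±(x − 2) — this is a node (ordinary double point).
Classification: node.


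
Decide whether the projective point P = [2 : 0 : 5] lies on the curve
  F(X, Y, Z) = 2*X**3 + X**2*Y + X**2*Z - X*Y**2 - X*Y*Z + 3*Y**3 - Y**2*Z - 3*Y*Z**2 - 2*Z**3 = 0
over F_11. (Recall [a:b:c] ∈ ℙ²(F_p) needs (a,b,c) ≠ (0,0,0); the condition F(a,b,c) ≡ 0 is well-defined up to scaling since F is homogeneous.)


F(2,0,5) ≡ 6 (mod 11); P is NOT on the curve.

Evaluate F(2, 0, 5) term-by-term (mod 11).
  2*X**3 ↦ 2·8·1·1 = 16
  X**2*Y ↦ 1·4·0·1 = 0
  X**2*Z ↦ 1·4·1·5 = 20
  -X*Y**2 ↦ -1·2·0·1 = 0
  -X*Y*Z ↦ -1·2·0·5 = 0
  3*Y**3 ↦ 3·1·0·1 = 0
  -Y**2*Z ↦ -1·1·0·5 = 0
  -3*Y*Z**2 ↦ -3·1·0·25 = 0
  -2*Z**3 ↦ -2·1·1·125 = -250
Sum: F(2, 0, 5) = (16) + (0) + (20) + (0) + (0) + (0) + (0) + (0) + (-250) = -214.
Reducing mod 11: -214 ≡ 6 (mod 11).
Since F(a, b, c) ≡ 6 ≠ 0 (mod 11), P does NOT lie on the curve.


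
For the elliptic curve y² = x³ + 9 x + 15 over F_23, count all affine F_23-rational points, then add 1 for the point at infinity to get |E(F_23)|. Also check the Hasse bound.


Affine points = {(1, 5), (1, 18), (2, 8), (2, 15), (3, 0), (4, 0), (5, 1), (5, 22), (6, 3), (6, 20), (8, 1), (8, 22), (10, 1), (10, 22), (13, 11), (13, 12), (15, 11), (15, 12), (16, 0), (18, 11), (18, 12), (21, 9), (21, 14)}; affine count = 23; |E(F_23)| = 24.

Discriminant check: Δ ∝ 4a³ + 27b² = 4·9³ + 27·15² = 4·729 + 27·225 ≡ 21 (mod 23). Nonzero ⇒ E is nonsingular.
For each x ∈ F_23, compute rhs = x³ + 9·x + 15 mod 23, then count y ∈ F_23 with y² ≡ rhs.
  x = 0: rhs = 15, matching y values: none (0 points).
  x = 1: rhs = 2, matching y values: 5, 18 (2 points).
  x = 2: rhs = 18, matching y values: 8, 15 (2 points).
  x = 3: rhs = 0, matching y values: 0 (1 points).
  x = 4: rhs = 0, matching y values: 0 (1 points).
  x = 5: rhs = 1, matching y values: 1, 22 (2 points).
  x = 6: rhs = 9, matching y values: 3, 20 (2 points).
  x = 7: rhs = 7, matching y values: none (0 points).
  x = 8: rhs = 1, matching y values: 1, 22 (2 points).
  x = 9: rhs = 20, matching y values: none (0 points).
  x = 10: rhs = 1, matching y values: 1, 22 (2 points).
  x = 11: rhs = 19, matching y values: none (0 points).
  x = 12: rhs = 11, matching y values: none (0 points).
  x = 13: rhs = 6, matching y values: 11, 12 (2 points).
  x = 14: rhs = 10, matching y values: none (0 points).
  x = 15: rhs = 6, matching y values: 11, 12 (2 points).
  x = 16: rhs = 0, matching y values: 0 (1 points).
  x = 17: rhs = 21, matching y values: none (0 points).
  x = 18: rhs = 6, matching y values: 11, 12 (2 points).
  x = 19: rhs = 7, matching y values: none (0 points).
  x = 20: rhs = 7, matching y values: none (0 points).
  x = 21: rhs = 12, matching y values: 9, 14 (2 points).
  x = 22: rhs = 5, matching y values: none (0 points).
Total affine count: 23.
Full point count |E(F_23)| = 23 + 1 = 24.
Hasse bound: |24 − (23+1)| = |0| = 0 ≤ 2√23 ≈ 9.5917 ✓.
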